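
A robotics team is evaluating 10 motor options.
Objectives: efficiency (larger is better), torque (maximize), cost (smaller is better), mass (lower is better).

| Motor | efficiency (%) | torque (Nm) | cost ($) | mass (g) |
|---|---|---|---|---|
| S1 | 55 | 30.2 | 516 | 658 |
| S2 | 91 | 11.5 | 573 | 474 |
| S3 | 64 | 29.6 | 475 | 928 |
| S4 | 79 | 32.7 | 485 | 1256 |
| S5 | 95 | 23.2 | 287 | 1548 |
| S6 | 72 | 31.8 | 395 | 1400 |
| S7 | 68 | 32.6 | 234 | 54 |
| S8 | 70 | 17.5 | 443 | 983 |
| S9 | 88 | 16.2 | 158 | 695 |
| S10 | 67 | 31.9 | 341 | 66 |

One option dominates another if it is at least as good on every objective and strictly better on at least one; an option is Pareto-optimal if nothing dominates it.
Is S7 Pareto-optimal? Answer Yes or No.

Yes

S1: worse on efficiency (55 vs 68).
S2: worse on torque (11.5 vs 32.6).
S3: worse on efficiency (64 vs 68).
S4: worse on cost (485 vs 234).
S5: worse on torque (23.2 vs 32.6).
S6: worse on torque (31.8 vs 32.6).
S8: worse on torque (17.5 vs 32.6).
S9: worse on torque (16.2 vs 32.6).
S10: worse on efficiency (67 vs 68).
No option is at least as good as S7 on every objective and strictly better on one.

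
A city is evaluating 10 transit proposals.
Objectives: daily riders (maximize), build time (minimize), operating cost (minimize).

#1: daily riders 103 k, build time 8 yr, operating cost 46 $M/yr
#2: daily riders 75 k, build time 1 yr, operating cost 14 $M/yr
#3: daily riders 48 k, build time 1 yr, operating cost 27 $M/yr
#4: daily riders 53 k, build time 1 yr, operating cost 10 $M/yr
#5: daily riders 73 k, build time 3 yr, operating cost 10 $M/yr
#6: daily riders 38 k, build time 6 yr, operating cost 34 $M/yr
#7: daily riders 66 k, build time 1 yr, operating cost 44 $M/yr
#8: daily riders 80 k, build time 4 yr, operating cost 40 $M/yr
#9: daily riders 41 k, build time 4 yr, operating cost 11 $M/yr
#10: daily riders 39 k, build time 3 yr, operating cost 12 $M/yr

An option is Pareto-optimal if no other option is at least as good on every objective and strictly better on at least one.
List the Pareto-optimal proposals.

#1: not dominated (best daily riders).
#2: not dominated.
#3: dominated by #2 (daily riders 75≥48, build time 1≤1, operating cost 14≤27).
#4: not dominated.
#5: not dominated.
#6: dominated by #2 (daily riders 75≥38, build time 1≤6, operating cost 14≤34).
#7: dominated by #2 (daily riders 75≥66, build time 1≤1, operating cost 14≤44).
#8: not dominated.
#9: dominated by #4 (daily riders 53≥41, build time 1≤4, operating cost 10≤11).
#10: dominated by #4 (daily riders 53≥39, build time 1≤3, operating cost 10≤12).

#1, #2, #4, #5, #8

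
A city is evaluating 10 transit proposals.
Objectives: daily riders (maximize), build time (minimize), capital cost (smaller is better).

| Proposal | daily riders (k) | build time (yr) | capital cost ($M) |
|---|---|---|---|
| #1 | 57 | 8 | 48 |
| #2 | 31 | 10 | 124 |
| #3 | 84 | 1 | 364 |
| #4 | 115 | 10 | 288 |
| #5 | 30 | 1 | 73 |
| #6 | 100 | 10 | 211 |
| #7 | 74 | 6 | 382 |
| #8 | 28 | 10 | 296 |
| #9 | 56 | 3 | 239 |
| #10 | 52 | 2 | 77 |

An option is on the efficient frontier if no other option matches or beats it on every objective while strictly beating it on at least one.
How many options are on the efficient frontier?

#1: not dominated (best capital cost).
#2: dominated by #1 (daily riders 57≥31, build time 8≤10, capital cost 48≤124).
#3: not dominated.
#4: not dominated (best daily riders).
#5: not dominated.
#6: not dominated.
#7: dominated by #3 (daily riders 84≥74, build time 1≤6, capital cost 364≤382).
#8: dominated by #1 (daily riders 57≥28, build time 8≤10, capital cost 48≤296).
#9: not dominated.
#10: not dominated.
Pareto-optimal: #1, #3, #4, #5, #6, #9, #10 → 7.

7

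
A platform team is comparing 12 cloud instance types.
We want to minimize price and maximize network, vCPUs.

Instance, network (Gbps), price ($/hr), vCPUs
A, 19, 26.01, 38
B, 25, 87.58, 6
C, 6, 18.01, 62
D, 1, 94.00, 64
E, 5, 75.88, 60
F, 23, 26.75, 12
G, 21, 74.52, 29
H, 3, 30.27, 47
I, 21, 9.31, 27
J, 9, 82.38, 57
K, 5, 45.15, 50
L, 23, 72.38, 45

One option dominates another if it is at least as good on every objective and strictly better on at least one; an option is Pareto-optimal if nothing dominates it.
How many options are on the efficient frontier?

A: not dominated.
B: not dominated (best network).
C: not dominated.
D: not dominated (best vCPUs).
E: dominated by C (network 6≥5, price 18.01≤75.88, vCPUs 62≥60).
F: not dominated.
G: dominated by L (network 23≥21, price 72.38≤74.52, vCPUs 45≥29).
H: dominated by C (network 6≥3, price 18.01≤30.27, vCPUs 62≥47).
I: not dominated (best price).
J: not dominated.
K: dominated by C (network 6≥5, price 18.01≤45.15, vCPUs 62≥50).
L: not dominated.
Pareto-optimal: A, B, C, D, F, I, J, L → 8.

8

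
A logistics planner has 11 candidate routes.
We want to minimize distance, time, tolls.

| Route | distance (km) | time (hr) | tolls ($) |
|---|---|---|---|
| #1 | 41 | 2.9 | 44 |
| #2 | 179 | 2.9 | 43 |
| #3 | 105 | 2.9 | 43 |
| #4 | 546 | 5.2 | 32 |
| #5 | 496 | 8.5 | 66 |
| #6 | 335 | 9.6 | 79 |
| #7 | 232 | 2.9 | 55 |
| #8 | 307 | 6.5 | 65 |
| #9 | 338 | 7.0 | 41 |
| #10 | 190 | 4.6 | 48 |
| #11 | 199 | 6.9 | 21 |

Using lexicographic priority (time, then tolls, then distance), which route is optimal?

#3

First minimize time: best is 2.9, kept {#1, #2, #3, #7}.
Then minimize tolls: best is 43, kept {#2, #3}.
Then minimize distance: best is 105, kept {#3}.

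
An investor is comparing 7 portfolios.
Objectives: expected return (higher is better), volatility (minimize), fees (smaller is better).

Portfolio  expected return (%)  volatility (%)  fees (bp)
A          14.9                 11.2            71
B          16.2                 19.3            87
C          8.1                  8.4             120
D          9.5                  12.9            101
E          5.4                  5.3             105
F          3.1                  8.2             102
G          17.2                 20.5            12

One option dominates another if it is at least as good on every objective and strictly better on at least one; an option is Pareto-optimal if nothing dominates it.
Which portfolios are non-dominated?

A: not dominated.
B: not dominated.
C: not dominated.
D: dominated by A (expected return 14.9≥9.5, volatility 11.2≤12.9, fees 71≤101).
E: not dominated (best volatility).
F: not dominated.
G: not dominated (best expected return).

A, B, C, E, F, G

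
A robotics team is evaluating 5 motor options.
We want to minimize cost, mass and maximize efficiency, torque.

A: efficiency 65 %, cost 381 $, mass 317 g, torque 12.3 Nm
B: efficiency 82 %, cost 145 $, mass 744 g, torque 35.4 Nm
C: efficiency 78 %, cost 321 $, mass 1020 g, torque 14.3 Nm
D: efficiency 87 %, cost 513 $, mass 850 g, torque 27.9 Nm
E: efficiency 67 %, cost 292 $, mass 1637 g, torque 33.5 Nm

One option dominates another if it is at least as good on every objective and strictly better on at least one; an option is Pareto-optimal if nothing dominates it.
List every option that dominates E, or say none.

B

B: efficiency 82≥67, cost 145≤292, mass 744≤1637, torque 35.4≥33.5 — dominates E.
Others (A, C, D) are each worse than E on at least one objective.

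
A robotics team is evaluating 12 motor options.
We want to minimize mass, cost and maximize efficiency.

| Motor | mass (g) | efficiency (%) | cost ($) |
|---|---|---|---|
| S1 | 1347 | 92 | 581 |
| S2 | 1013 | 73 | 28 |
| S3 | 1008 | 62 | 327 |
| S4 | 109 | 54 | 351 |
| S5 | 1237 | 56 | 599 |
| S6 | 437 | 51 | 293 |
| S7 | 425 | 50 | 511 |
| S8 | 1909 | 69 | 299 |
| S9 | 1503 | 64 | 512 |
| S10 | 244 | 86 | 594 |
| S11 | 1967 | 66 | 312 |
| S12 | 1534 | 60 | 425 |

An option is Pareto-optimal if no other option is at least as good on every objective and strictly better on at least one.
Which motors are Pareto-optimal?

S1: not dominated (best efficiency).
S2: not dominated (best cost).
S3: not dominated.
S4: not dominated (best mass).
S5: dominated by S2 (mass 1013≤1237, efficiency 73≥56, cost 28≤599).
S6: not dominated.
S7: dominated by S4 (mass 109≤425, efficiency 54≥50, cost 351≤511).
S8: dominated by S2 (mass 1013≤1909, efficiency 73≥69, cost 28≤299).
S9: dominated by S2 (mass 1013≤1503, efficiency 73≥64, cost 28≤512).
S10: not dominated.
S11: dominated by S2 (mass 1013≤1967, efficiency 73≥66, cost 28≤312).
S12: dominated by S2 (mass 1013≤1534, efficiency 73≥60, cost 28≤425).

S1, S2, S3, S4, S6, S10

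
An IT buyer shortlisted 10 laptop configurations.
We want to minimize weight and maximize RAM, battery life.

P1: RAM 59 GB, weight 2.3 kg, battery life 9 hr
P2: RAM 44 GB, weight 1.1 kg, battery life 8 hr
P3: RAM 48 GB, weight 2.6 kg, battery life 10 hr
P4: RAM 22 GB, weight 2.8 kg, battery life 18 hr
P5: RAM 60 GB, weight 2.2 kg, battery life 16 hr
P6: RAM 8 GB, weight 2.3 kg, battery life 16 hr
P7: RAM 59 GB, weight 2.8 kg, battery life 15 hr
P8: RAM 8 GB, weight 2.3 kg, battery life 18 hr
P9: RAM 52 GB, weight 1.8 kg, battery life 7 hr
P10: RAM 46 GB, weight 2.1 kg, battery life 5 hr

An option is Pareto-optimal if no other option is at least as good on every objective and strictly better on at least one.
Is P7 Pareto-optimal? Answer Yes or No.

P5 vs P7: RAM 60≥59, weight 2.2≤2.8, battery life 16≥15 — P5 is at least as good on every objective and strictly better on at least one, so P5 dominates P7.

No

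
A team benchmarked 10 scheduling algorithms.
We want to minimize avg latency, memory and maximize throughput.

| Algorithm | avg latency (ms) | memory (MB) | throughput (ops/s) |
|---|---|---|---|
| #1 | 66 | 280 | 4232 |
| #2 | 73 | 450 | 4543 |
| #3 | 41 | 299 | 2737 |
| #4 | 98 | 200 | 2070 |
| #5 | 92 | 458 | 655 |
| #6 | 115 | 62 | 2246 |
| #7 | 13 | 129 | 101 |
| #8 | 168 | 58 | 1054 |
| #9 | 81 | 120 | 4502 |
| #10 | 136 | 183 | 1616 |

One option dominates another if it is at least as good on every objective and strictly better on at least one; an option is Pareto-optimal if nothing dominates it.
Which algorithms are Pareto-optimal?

#1, #2, #3, #6, #7, #8, #9

#1: not dominated.
#2: not dominated (best throughput).
#3: not dominated.
#4: dominated by #9 (avg latency 81≤98, memory 120≤200, throughput 4502≥2070).
#5: dominated by #1 (avg latency 66≤92, memory 280≤458, throughput 4232≥655).
#6: not dominated.
#7: not dominated (best avg latency).
#8: not dominated (best memory).
#9: not dominated.
#10: dominated by #6 (avg latency 115≤136, memory 62≤183, throughput 2246≥1616).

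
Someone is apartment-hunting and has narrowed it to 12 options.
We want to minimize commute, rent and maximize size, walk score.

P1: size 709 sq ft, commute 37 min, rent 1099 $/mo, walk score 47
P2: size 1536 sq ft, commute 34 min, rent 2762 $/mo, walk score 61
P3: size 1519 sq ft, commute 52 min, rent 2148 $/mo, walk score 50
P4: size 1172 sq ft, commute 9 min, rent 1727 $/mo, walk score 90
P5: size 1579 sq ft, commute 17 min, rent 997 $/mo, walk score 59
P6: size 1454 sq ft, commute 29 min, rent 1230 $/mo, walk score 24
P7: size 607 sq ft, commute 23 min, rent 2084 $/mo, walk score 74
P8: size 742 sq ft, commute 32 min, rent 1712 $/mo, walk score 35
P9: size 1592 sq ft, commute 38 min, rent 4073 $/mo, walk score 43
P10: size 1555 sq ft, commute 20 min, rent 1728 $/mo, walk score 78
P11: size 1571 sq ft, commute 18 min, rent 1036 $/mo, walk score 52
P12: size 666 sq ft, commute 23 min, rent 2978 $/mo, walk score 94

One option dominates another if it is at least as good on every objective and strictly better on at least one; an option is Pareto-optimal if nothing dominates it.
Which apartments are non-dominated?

P1: dominated by P5 (size 1579≥709, commute 17≤37, rent 997≤1099, walk score 59≥47).
P2: dominated by P10 (size 1555≥1536, commute 20≤34, rent 1728≤2762, walk score 78≥61).
P3: dominated by P5 (size 1579≥1519, commute 17≤52, rent 997≤2148, walk score 59≥50).
P4: not dominated (best commute).
P5: not dominated (best rent).
P6: dominated by P5 (size 1579≥1454, commute 17≤29, rent 997≤1230, walk score 59≥24).
P7: dominated by P4 (size 1172≥607, commute 9≤23, rent 1727≤2084, walk score 90≥74).
P8: dominated by P5 (size 1579≥742, commute 17≤32, rent 997≤1712, walk score 59≥35).
P9: not dominated (best size).
P10: not dominated.
P11: dominated by P5 (size 1579≥1571, commute 17≤18, rent 997≤1036, walk score 59≥52).
P12: not dominated (best walk score).

P4, P5, P9, P10, P12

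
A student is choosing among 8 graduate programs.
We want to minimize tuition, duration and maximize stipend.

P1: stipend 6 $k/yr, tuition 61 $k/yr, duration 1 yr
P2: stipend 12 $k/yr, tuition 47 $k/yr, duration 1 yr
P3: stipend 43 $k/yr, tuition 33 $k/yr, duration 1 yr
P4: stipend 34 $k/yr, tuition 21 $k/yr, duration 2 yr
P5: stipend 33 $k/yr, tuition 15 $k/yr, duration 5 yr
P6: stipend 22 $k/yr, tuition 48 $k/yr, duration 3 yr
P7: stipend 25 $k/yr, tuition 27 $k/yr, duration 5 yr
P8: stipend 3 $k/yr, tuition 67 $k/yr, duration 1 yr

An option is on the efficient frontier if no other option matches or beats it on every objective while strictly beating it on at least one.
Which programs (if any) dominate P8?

P1: stipend 6≥3, tuition 61≤67, duration 1≤1 — dominates P8.
P2: stipend 12≥3, tuition 47≤67, duration 1≤1 — dominates P8.
P3: stipend 43≥3, tuition 33≤67, duration 1≤1 — dominates P8.
Others (P4, P5, P6, P7) are each worse than P8 on at least one objective.

P1, P2, P3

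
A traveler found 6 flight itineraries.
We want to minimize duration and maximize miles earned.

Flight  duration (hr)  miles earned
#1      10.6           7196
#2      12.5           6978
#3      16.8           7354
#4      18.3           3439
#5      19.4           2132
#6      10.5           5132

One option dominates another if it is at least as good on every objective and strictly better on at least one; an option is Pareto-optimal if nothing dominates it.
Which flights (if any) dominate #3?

#1: worse on miles earned (7196 vs 7354).
#2: worse on miles earned (6978 vs 7354).
#4: worse on duration (18.3 vs 16.8).
#5: worse on duration (19.4 vs 16.8).
#6: worse on miles earned (5132 vs 7354).
No option dominates #3.

none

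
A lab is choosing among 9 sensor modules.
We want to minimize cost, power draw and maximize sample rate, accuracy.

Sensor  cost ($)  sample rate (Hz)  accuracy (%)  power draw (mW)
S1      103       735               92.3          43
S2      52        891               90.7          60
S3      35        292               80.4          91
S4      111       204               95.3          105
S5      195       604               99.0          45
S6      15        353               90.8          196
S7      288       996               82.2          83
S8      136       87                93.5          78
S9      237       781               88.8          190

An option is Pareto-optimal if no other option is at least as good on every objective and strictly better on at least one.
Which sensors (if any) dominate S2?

S1: worse on cost (103 vs 52).
S3: worse on sample rate (292 vs 891).
S4: worse on cost (111 vs 52).
S5: worse on cost (195 vs 52).
S6: worse on sample rate (353 vs 891).
S7: worse on cost (288 vs 52).
S8: worse on cost (136 vs 52).
S9: worse on cost (237 vs 52).
No option dominates S2.

none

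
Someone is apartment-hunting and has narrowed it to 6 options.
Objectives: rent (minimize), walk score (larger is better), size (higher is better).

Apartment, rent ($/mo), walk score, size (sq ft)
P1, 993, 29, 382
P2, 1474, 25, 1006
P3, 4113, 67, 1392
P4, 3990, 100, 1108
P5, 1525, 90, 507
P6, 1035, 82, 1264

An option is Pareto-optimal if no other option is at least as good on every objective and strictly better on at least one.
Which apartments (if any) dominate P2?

P6

P6: rent 1035≤1474, walk score 82≥25, size 1264≥1006 — dominates P2.
Others (P1, P3, P4, P5) are each worse than P2 on at least one objective.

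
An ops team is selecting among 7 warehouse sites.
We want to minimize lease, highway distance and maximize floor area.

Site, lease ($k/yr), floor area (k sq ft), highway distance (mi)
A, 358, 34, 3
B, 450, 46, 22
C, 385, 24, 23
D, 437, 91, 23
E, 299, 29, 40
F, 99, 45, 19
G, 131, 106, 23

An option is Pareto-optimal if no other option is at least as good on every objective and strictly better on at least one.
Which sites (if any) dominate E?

F: lease 99≤299, floor area 45≥29, highway distance 19≤40 — dominates E.
G: lease 131≤299, floor area 106≥29, highway distance 23≤40 — dominates E.
Others (A, B, C, D) are each worse than E on at least one objective.

F, G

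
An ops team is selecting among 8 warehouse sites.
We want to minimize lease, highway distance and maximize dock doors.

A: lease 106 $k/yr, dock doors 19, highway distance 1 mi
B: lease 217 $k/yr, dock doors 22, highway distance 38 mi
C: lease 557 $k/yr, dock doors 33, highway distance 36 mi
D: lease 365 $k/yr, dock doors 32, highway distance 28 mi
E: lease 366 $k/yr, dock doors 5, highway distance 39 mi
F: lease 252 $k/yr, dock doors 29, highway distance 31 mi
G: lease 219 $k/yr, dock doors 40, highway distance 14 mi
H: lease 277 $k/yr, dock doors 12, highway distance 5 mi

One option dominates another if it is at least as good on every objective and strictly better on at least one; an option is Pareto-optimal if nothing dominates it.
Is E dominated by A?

Yes

A vs E: lease 106≤366, dock doors 19≥5, highway distance 1≤39 — A is at least as good on every objective with at least one strict improvement.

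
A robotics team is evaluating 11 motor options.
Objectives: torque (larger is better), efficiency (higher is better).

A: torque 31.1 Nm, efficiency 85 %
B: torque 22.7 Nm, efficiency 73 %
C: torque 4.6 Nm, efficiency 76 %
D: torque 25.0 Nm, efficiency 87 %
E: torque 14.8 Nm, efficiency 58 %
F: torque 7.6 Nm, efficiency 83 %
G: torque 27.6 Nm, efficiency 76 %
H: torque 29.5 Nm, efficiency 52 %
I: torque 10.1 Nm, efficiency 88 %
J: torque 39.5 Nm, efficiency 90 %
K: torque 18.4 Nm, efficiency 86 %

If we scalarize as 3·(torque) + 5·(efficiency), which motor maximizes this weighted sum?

A: 3·31.1 + 5·85 = 518.3
B: 3·22.7 + 5·73 = 433.1
C: 3·4.6 + 5·76 = 393.8
D: 3·25.0 + 5·87 = 510.0
E: 3·14.8 + 5·58 = 334.4
F: 3·7.6 + 5·83 = 437.8
G: 3·27.6 + 5·76 = 462.8
H: 3·29.5 + 5·52 = 348.5
I: 3·10.1 + 5·88 = 470.3
J: 3·39.5 + 5·90 = 568.5
K: 3·18.4 + 5·86 = 485.2
Highest: J at 568.5.

J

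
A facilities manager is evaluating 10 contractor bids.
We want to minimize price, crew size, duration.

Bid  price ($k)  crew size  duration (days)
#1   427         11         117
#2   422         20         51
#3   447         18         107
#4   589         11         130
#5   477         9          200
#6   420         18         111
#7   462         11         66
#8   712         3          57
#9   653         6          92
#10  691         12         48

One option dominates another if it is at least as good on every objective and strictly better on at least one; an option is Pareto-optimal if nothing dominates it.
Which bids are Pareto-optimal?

#1: not dominated.
#2: not dominated.
#3: not dominated.
#4: dominated by #1 (price 427≤589, crew size 11≤11, duration 117≤130).
#5: not dominated.
#6: not dominated (best price).
#7: not dominated.
#8: not dominated (best crew size).
#9: not dominated.
#10: not dominated (best duration).

#1, #2, #3, #5, #6, #7, #8, #9, #10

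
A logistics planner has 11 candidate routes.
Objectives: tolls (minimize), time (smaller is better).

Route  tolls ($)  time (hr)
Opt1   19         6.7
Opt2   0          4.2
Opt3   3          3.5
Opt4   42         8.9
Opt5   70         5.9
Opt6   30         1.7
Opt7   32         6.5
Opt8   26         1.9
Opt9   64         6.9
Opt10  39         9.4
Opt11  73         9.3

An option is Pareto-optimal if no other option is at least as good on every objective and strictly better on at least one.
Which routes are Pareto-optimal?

Opt2, Opt3, Opt6, Opt8

Opt1: dominated by Opt2 (tolls 0≤19, time 4.2≤6.7).
Opt2: not dominated (best tolls).
Opt3: not dominated.
Opt4: dominated by Opt1 (tolls 19≤42, time 6.7≤8.9).
Opt5: dominated by Opt2 (tolls 0≤70, time 4.2≤5.9).
Opt6: not dominated (best time).
Opt7: dominated by Opt2 (tolls 0≤32, time 4.2≤6.5).
Opt8: not dominated.
Opt9: dominated by Opt1 (tolls 19≤64, time 6.7≤6.9).
Opt10: dominated by Opt1 (tolls 19≤39, time 6.7≤9.4).
Opt11: dominated by Opt1 (tolls 19≤73, time 6.7≤9.3).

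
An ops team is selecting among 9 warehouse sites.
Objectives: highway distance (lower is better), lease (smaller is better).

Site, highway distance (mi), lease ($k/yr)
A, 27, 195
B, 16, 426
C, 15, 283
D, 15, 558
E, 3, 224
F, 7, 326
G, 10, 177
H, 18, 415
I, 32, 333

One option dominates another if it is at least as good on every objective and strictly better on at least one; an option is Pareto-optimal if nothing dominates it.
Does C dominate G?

C vs G: C is worse on highway distance (15 vs 10), so it does not dominate G.

No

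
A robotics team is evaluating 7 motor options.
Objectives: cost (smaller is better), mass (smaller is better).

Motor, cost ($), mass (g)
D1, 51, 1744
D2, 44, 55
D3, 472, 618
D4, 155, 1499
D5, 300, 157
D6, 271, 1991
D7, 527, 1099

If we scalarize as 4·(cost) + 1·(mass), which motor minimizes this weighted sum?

D1: 4·51 + 1·1744 = 1948
D2: 4·44 + 1·55 = 231
D3: 4·472 + 1·618 = 2506
D4: 4·155 + 1·1499 = 2119
D5: 4·300 + 1·157 = 1357
D6: 4·271 + 1·1991 = 3075
D7: 4·527 + 1·1099 = 3207
Lowest: D2 at 231.

D2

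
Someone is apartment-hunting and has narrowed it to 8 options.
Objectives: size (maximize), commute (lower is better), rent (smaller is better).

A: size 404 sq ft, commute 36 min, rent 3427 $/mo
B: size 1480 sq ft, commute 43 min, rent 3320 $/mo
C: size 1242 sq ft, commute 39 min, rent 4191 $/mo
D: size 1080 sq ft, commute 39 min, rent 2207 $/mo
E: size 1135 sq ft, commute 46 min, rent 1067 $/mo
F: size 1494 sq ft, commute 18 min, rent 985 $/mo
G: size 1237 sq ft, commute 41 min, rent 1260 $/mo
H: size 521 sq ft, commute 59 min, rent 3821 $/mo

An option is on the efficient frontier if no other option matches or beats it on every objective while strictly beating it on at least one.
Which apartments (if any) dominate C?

F

F: size 1494≥1242, commute 18≤39, rent 985≤4191 — dominates C.
Others (A, B, D, E, G, H) are each worse than C on at least one objective.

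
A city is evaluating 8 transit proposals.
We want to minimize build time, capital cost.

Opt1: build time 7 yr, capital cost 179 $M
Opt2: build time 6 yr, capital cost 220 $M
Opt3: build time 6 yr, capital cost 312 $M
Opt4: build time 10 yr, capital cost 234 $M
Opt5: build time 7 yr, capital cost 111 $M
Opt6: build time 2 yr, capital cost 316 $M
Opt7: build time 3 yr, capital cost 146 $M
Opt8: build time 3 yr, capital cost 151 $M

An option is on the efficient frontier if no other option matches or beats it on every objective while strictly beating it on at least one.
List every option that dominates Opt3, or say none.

Opt2: build time 6≤6, capital cost 220≤312 — dominates Opt3.
Opt7: build time 3≤6, capital cost 146≤312 — dominates Opt3.
Opt8: build time 3≤6, capital cost 151≤312 — dominates Opt3.
Others (Opt1, Opt4, Opt5, Opt6) are each worse than Opt3 on at least one objective.

Opt2, Opt7, Opt8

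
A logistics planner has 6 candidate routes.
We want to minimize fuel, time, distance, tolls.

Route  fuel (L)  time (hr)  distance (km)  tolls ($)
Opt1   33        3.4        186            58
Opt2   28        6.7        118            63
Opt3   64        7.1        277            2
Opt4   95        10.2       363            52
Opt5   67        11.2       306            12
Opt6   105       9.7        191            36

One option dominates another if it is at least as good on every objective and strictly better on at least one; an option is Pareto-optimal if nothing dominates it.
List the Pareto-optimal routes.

Opt1: not dominated (best time).
Opt2: not dominated (best fuel).
Opt3: not dominated (best tolls).
Opt4: dominated by Opt3 (fuel 64≤95, time 7.1≤10.2, distance 277≤363, tolls 2≤52).
Opt5: dominated by Opt3 (fuel 64≤67, time 7.1≤11.2, distance 277≤306, tolls 2≤12).
Opt6: not dominated.

Opt1, Opt2, Opt3, Opt6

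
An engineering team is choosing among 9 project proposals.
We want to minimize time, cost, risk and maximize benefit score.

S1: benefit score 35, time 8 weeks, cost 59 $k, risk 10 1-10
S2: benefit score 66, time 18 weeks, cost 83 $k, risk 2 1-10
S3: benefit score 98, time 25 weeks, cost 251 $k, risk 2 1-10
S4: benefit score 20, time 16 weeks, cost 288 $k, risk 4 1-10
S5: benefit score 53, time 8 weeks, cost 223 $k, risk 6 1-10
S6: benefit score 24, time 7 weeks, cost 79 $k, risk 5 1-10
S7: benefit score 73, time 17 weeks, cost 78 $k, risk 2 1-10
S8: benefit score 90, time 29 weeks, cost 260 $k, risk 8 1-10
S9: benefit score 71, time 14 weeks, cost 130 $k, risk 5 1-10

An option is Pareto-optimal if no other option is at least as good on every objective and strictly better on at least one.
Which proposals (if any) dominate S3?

S1: worse on benefit score (35 vs 98).
S2: worse on benefit score (66 vs 98).
S4: worse on benefit score (20 vs 98).
S5: worse on benefit score (53 vs 98).
S6: worse on benefit score (24 vs 98).
S7: worse on benefit score (73 vs 98).
S8: worse on benefit score (90 vs 98).
S9: worse on benefit score (71 vs 98).
No option dominates S3.

none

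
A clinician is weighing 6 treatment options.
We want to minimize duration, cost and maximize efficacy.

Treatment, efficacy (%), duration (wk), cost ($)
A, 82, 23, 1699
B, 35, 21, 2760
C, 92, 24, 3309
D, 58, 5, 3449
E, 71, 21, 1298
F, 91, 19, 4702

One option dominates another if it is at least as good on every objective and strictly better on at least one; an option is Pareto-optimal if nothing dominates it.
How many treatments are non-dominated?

A: not dominated.
B: dominated by E (efficacy 71≥35, duration 21≤21, cost 1298≤2760).
C: not dominated (best efficacy).
D: not dominated (best duration).
E: not dominated (best cost).
F: not dominated.
Pareto-optimal: A, C, D, E, F → 5.

5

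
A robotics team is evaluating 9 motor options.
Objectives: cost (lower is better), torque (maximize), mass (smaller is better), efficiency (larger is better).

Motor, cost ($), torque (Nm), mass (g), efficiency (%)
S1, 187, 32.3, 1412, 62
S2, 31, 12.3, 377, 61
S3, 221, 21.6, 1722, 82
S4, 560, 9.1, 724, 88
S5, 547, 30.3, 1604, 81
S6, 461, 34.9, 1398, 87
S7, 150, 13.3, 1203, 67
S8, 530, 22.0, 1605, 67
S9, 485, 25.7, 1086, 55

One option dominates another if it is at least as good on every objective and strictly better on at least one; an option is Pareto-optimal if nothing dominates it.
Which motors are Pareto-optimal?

S1, S2, S3, S4, S6, S7, S9

S1: not dominated.
S2: not dominated (best cost).
S3: not dominated.
S4: not dominated (best efficiency).
S5: dominated by S6 (cost 461≤547, torque 34.9≥30.3, mass 1398≤1604, efficiency 87≥81).
S6: not dominated (best torque).
S7: not dominated.
S8: dominated by S6 (cost 461≤530, torque 34.9≥22.0, mass 1398≤1605, efficiency 87≥67).
S9: not dominated.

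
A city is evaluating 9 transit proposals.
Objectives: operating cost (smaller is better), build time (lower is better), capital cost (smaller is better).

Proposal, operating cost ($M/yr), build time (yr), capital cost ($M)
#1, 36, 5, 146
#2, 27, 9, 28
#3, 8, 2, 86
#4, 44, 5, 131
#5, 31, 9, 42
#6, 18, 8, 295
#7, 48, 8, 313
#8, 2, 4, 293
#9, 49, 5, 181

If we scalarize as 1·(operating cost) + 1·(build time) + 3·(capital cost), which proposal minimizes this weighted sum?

#1: 1·36 + 1·5 + 3·146 = 479
#2: 1·27 + 1·9 + 3·28 = 120
#3: 1·8 + 1·2 + 3·86 = 268
#4: 1·44 + 1·5 + 3·131 = 442
#5: 1·31 + 1·9 + 3·42 = 166
#6: 1·18 + 1·8 + 3·295 = 911
#7: 1·48 + 1·8 + 3·313 = 995
#8: 1·2 + 1·4 + 3·293 = 885
#9: 1·49 + 1·5 + 3·181 = 597
Lowest: #2 at 120.

#2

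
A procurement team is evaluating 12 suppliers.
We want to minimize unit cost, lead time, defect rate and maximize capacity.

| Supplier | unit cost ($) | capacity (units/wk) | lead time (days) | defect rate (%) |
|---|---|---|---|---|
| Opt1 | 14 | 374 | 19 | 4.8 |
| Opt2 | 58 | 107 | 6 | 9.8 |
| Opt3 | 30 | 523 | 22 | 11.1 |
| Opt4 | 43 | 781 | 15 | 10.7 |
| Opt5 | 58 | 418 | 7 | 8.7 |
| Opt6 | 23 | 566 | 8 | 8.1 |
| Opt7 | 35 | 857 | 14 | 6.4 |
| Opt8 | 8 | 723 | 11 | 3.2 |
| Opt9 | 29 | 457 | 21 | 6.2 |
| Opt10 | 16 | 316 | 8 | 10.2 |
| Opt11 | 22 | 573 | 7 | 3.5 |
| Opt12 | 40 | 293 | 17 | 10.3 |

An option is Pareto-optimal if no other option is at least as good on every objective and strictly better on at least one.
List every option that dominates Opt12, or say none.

Opt6: unit cost 23≤40, capacity 566≥293, lead time 8≤17, defect rate 8.1≤10.3 — dominates Opt12.
Opt7: unit cost 35≤40, capacity 857≥293, lead time 14≤17, defect rate 6.4≤10.3 — dominates Opt12.
Opt8: unit cost 8≤40, capacity 723≥293, lead time 11≤17, defect rate 3.2≤10.3 — dominates Opt12.
Opt10: unit cost 16≤40, capacity 316≥293, lead time 8≤17, defect rate 10.2≤10.3 — dominates Opt12.
Opt11: unit cost 22≤40, capacity 573≥293, lead time 7≤17, defect rate 3.5≤10.3 — dominates Opt12.
Others (Opt1, Opt2, Opt3, Opt4, Opt5, Opt9) are each worse than Opt12 on at least one objective.

Opt6, Opt7, Opt8, Opt10, Opt11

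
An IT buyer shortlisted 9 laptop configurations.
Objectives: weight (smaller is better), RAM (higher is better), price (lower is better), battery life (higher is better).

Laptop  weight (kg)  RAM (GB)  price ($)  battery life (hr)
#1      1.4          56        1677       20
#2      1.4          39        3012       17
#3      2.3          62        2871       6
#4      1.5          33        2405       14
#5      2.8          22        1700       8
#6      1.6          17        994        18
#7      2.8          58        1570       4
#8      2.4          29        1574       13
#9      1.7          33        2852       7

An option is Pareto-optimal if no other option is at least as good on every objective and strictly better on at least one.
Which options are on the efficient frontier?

#1, #3, #6, #7, #8

#1: not dominated (best battery life).
#2: dominated by #1 (weight 1.4≤1.4, RAM 56≥39, price 1677≤3012, battery life 20≥17).
#3: not dominated (best RAM).
#4: dominated by #1 (weight 1.4≤1.5, RAM 56≥33, price 1677≤2405, battery life 20≥14).
#5: dominated by #1 (weight 1.4≤2.8, RAM 56≥22, price 1677≤1700, battery life 20≥8).
#6: not dominated (best price).
#7: not dominated.
#8: not dominated.
#9: dominated by #1 (weight 1.4≤1.7, RAM 56≥33, price 1677≤2852, battery life 20≥7).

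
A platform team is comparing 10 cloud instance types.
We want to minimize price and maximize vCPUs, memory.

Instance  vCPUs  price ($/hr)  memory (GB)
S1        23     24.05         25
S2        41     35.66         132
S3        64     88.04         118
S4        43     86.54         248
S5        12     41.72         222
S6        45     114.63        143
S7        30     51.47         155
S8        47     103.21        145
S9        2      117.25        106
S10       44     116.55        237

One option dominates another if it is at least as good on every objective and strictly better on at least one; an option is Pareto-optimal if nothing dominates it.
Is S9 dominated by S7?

Yes

S7 vs S9: vCPUs 30≥2, price 51.47≤117.25, memory 155≥106 — S7 is at least as good on every objective with at least one strict improvement.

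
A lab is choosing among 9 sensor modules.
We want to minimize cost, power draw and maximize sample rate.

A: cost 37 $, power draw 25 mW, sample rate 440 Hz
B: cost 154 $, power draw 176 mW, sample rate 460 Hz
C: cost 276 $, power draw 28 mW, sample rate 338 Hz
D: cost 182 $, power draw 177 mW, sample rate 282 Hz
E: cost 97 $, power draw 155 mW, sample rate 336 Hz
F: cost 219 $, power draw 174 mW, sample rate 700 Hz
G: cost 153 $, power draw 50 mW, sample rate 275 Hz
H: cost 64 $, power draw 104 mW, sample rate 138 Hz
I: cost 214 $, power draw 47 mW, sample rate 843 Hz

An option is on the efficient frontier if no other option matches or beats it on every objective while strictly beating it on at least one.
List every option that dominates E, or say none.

A: cost 37≤97, power draw 25≤155, sample rate 440≥336 — dominates E.
Others (B, C, D, F, G, H, I) are each worse than E on at least one objective.

A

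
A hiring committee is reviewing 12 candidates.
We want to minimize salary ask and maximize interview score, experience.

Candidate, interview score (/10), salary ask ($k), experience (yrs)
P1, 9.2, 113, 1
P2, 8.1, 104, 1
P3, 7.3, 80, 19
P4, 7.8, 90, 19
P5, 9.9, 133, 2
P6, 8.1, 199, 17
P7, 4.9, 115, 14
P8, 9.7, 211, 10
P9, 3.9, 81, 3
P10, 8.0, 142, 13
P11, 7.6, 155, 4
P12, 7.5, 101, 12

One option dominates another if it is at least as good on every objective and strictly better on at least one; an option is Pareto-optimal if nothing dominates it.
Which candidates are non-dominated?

P1, P2, P3, P4, P5, P6, P8, P10

P1: not dominated.
P2: not dominated.
P3: not dominated (best salary ask).
P4: not dominated.
P5: not dominated (best interview score).
P6: not dominated.
P7: dominated by P3 (interview score 7.3≥4.9, salary ask 80≤115, experience 19≥14).
P8: not dominated.
P9: dominated by P3 (interview score 7.3≥3.9, salary ask 80≤81, experience 19≥3).
P10: not dominated.
P11: dominated by P4 (interview score 7.8≥7.6, salary ask 90≤155, experience 19≥4).
P12: dominated by P4 (interview score 7.8≥7.5, salary ask 90≤101, experience 19≥12).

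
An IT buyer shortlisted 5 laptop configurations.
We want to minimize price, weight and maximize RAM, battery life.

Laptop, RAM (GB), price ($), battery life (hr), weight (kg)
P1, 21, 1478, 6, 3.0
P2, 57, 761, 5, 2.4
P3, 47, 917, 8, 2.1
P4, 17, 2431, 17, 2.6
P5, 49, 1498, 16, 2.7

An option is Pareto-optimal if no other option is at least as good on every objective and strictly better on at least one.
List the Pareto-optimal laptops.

P1: dominated by P3 (RAM 47≥21, price 917≤1478, battery life 8≥6, weight 2.1≤3.0).
P2: not dominated (best RAM).
P3: not dominated (best weight).
P4: not dominated (best battery life).
P5: not dominated.

P2, P3, P4, P5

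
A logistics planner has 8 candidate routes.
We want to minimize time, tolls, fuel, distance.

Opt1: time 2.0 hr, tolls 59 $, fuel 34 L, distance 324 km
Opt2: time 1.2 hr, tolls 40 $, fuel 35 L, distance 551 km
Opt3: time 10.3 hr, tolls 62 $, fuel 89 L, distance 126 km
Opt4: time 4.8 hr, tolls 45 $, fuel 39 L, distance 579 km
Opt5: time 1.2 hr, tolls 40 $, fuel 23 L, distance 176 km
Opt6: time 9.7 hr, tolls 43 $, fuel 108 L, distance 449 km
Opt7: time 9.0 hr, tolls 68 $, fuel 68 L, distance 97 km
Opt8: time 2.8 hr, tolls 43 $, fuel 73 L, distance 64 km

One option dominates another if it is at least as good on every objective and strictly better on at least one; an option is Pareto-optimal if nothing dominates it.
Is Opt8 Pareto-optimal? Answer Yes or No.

Yes

Opt1: worse on tolls (59 vs 43).
Opt2: worse on distance (551 vs 64).
Opt3: worse on time (10.3 vs 2.8).
Opt4: worse on time (4.8 vs 2.8).
Opt5: worse on distance (176 vs 64).
Opt6: worse on time (9.7 vs 2.8).
Opt7: worse on time (9.0 vs 2.8).
No option is at least as good as Opt8 on every objective and strictly better on one.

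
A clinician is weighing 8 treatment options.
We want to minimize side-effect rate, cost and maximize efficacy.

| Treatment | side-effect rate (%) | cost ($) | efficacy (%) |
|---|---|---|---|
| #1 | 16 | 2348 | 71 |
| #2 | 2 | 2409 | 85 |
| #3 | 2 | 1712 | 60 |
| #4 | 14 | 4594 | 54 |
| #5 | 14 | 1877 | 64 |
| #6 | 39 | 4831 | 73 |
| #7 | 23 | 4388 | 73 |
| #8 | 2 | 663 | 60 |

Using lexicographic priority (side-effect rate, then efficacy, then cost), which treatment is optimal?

First minimize side-effect rate: best is 2, kept {#2, #3, #8}.
Then maximize efficacy: best is 85, kept {#2}.

#2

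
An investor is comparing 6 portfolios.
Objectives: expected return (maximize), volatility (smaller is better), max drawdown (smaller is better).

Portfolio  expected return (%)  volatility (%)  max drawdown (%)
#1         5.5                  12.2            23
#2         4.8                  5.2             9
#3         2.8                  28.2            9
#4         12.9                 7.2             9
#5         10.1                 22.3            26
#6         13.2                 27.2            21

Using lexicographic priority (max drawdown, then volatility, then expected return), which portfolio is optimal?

#2

First minimize max drawdown: best is 9, kept {#2, #3, #4}.
Then minimize volatility: best is 5.2, kept {#2}.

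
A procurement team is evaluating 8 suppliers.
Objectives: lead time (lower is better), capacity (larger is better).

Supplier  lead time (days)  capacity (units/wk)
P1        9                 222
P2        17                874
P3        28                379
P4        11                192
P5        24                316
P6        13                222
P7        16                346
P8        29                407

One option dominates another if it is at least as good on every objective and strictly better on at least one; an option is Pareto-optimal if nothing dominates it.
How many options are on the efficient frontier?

P1: not dominated (best lead time).
P2: not dominated (best capacity).
P3: dominated by P2 (lead time 17≤28, capacity 874≥379).
P4: dominated by P1 (lead time 9≤11, capacity 222≥192).
P5: dominated by P2 (lead time 17≤24, capacity 874≥316).
P6: dominated by P1 (lead time 9≤13, capacity 222≥222).
P7: not dominated.
P8: dominated by P2 (lead time 17≤29, capacity 874≥407).
Pareto-optimal: P1, P2, P7 → 3.

3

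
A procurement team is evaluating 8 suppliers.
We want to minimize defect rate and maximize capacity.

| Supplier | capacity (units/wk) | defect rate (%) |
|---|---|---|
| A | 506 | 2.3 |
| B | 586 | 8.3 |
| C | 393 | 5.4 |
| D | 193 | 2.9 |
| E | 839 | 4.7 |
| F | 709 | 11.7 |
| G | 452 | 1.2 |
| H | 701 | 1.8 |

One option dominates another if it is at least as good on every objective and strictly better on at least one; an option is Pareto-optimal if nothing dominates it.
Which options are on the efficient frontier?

A: dominated by H (capacity 701≥506, defect rate 1.8≤2.3).
B: dominated by E (capacity 839≥586, defect rate 4.7≤8.3).
C: dominated by A (capacity 506≥393, defect rate 2.3≤5.4).
D: dominated by A (capacity 506≥193, defect rate 2.3≤2.9).
E: not dominated (best capacity).
F: dominated by E (capacity 839≥709, defect rate 4.7≤11.7).
G: not dominated (best defect rate).
H: not dominated.

E, G, H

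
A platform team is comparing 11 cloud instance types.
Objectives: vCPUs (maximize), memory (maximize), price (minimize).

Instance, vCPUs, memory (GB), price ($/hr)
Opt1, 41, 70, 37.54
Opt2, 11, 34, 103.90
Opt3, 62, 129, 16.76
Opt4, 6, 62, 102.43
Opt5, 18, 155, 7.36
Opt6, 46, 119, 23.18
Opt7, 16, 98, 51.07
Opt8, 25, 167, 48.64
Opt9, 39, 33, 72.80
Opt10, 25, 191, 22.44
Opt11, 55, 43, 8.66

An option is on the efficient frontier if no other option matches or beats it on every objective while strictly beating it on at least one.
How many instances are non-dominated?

4

Opt1: dominated by Opt3 (vCPUs 62≥41, memory 129≥70, price 16.76≤37.54).
Opt2: dominated by Opt1 (vCPUs 41≥11, memory 70≥34, price 37.54≤103.90).
Opt3: not dominated (best vCPUs).
Opt4: dominated by Opt1 (vCPUs 41≥6, memory 70≥62, price 37.54≤102.43).
Opt5: not dominated (best price).
Opt6: dominated by Opt3 (vCPUs 62≥46, memory 129≥119, price 16.76≤23.18).
Opt7: dominated by Opt3 (vCPUs 62≥16, memory 129≥98, price 16.76≤51.07).
Opt8: dominated by Opt10 (vCPUs 25≥25, memory 191≥167, price 22.44≤48.64).
Opt9: dominated by Opt1 (vCPUs 41≥39, memory 70≥33, price 37.54≤72.80).
Opt10: not dominated (best memory).
Opt11: not dominated.
Pareto-optimal: Opt3, Opt5, Opt10, Opt11 → 4.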